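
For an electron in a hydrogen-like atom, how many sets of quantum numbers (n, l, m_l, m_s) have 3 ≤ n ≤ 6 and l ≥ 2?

140

Work shell by shell — for each n, count the (l, m_l) pairs that satisfy l ≥ 2:
n=3 → 5; n=4 → 12; n=5 → 21; n=6 → 32.
Orbitals: 5 + 12 + 21 + 32 = 70. Including both spin states (m_s = ±1/2) gives 2 × 70 = 140 states.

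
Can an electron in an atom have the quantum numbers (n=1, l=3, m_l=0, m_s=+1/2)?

The orbital quantum number must satisfy 0 ≤ l ≤ n−1. With n = 1 the allowed l values are 0, so l = 3 is out of range.

Invalid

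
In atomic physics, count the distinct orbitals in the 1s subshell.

1

A subshell has 2l+1 orbitals; with l = 0, that's 1.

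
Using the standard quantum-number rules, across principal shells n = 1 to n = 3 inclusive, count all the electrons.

Shell n has n² orbitals: 1²=1 + 2²=4 + 3²=9 = 14 orbitals.
Two spin states per orbital: 2 × 14 = 28 electrons.

28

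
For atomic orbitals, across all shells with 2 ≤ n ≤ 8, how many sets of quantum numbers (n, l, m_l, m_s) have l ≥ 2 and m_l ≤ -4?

For each n in the range, tally the orbitals obeying l ≥ 2 and m_l ≤ -4:
n=5 → 1; n=6 → 3; n=7 → 6; n=8 → 10.
Orbitals: 1 + 3 + 6 + 10 = 20. Including both spin states (m_s = ±1/2) gives 2 × 20 = 40 states.

40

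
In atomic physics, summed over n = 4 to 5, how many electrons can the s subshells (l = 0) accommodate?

4

An s subshell (l = 0) exists for every n ≥ 1, so shells n = 4, 5 each contribute one — 2 subshells.
Since each s subshell holds 2(2·0+1) = 2 electrons, the total is 2 × 2 = 4.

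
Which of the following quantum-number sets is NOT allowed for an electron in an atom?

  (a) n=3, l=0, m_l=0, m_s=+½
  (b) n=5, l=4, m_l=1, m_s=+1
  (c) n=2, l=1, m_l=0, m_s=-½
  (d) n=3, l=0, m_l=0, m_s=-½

(b)

(b) has m_s = +1, but an electron's spin must be ±1/2.
The remaining sets (a), (c), (d) satisfy all four rules.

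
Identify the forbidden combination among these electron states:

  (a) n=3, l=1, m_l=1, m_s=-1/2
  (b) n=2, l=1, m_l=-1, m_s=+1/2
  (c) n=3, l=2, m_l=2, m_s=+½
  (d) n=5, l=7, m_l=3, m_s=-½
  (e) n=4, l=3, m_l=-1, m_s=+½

(d) has l = 7 ≥ n = 5, violating 0 ≤ l ≤ n−1.
The remaining sets (a), (b), (c), (e) satisfy all four rules.

(d)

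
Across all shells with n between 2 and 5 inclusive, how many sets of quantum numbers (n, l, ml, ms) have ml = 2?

Treat each shell separately and count matching orbitals:
n=3 → 1; n=4 → 2; n=5 → 3.
Orbitals: 1 + 2 + 3 = 6. Including both spin states (ms = ±1/2) gives 2 × 6 = 12 states.

12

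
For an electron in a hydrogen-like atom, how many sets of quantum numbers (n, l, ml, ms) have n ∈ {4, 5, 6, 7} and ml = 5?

6

For each n in the range, tally the orbitals obeying ml = 5:
n=6 → 1; n=7 → 2.
Orbitals: 1 + 2 = 3. Including both spin states (ms = ±1/2) gives 2 × 3 = 6 states.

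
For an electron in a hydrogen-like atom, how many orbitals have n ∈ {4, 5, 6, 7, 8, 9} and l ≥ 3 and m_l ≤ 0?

Treat each shell separately and count matching orbitals:
n=4 → 4; n=5 → 9; n=6 → 15; n=7 → 22; n=8 → 30; n=9 → 39.
Total orbitals: 4 + 9 + 15 + 22 + 30 + 39 = 119.

119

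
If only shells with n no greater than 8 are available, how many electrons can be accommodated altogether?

408

Total orbitals = 1² + 2² + 3² + 4² + 5² + 6² + 7² + 8² = 204. Doubling for spin gives 408 electrons.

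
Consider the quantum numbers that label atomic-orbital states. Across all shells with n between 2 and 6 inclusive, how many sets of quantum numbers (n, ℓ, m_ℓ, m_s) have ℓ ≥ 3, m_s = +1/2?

Work shell by shell — for each n, count the (ℓ, m_ℓ) pairs that satisfy ℓ ≥ 3:
n=4 → 7; n=5 → 16; n=6 → 27.
Orbitals: 7 + 16 + 27 = 50. With m_s fixed to +1/2 there is one state per orbital, so 50 states.

50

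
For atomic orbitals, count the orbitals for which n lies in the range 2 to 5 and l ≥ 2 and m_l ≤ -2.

Go shell by shell, enumerating (l, m_l) with l ≥ 2 and m_l ≤ -2:
n=3 → 1; n=4 → 3; n=5 → 6.
Total orbitals: 1 + 3 + 6 = 10.

10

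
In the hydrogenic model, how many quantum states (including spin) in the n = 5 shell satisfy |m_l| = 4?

The (l, m_l) pairs meeting |m_l| = 4 give: l=4 → 2.
Orbitals: 2. Each orbital carries two spin states, so 2 × 2 = 4 states.

4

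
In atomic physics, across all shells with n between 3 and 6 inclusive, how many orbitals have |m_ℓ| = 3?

Go shell by shell, enumerating (ℓ, m_ℓ) with |m_ℓ| = 3:
n=4 → 2; n=5 → 4; n=6 → 6.
Total orbitals: 2 + 4 + 6 = 12.

12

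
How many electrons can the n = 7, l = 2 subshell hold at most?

10

A subshell with l = 2 has 2l+1 = 5 orbitals, each holding 2 electrons (spin ±1/2), so 5 × 2 = 10.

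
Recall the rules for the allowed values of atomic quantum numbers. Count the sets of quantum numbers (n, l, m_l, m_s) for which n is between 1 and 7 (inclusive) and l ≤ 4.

Work shell by shell — for each n, count the (l, m_l) pairs that satisfy l ≤ 4:
n=1 → 1; n=2 → 4; n=3 → 9; n=4 → 16; n=5 → 25; n=6 → 25; n=7 → 25.
Orbitals: 1 + 4 + 9 + 16 + 25 + 25 + 25 = 105. Including both spin states (m_s = ±1/2) gives 2 × 105 = 210 states.

210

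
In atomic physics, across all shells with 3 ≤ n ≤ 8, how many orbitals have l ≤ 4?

125

Go shell by shell, enumerating (l, m_l) with l ≤ 4:
n=3 → 9; n=4 → 16; n=5 → 25; n=6 → 25; n=7 → 25; n=8 → 25.
Total orbitals: 9 + 16 + 25 + 25 + 25 + 25 = 125.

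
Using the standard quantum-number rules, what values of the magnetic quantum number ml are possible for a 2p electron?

The 2p subshell has l = 1, and ml takes every integer from −l to +l. With l = 1 that gives the 3 values -1, 0, 1.

-1, 0, 1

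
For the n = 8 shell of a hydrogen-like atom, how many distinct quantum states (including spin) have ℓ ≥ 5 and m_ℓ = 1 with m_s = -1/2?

The n = 8 shell has ℓ = 0 through 7; check each.
Contributions: ℓ=5 → 1; ℓ=6 → 1; ℓ=7 → 1.
Orbitals: 1 + 1 + 1 = 3. With m_s fixed to a single value there is one state per orbital, giving 3 states.

3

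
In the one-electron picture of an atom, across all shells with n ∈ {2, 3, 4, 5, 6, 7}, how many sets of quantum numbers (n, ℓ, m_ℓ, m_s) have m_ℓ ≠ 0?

224

Per-shell orbital counts meeting the constraint:
n=2 → 2; n=3 → 6; n=4 → 12; n=5 → 20; n=6 → 30; n=7 → 42.
Orbitals: 2 + 6 + 12 + 20 + 30 + 42 = 112. Including both spin states (m_s = ±1/2) gives 2 × 112 = 224 states.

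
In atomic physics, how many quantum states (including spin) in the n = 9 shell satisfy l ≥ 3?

Contributions: l=3 → 7; l=4 → 9; l=5 → 11; l=6 → 13; l=7 → 15; l=8 → 17.
Orbitals: 7 + 9 + 11 + 13 + 15 + 17 = 72. Each orbital carries two spin states, so 72 × 2 = 144 states.

144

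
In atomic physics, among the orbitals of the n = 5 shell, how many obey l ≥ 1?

Go through l = 0, …, 4 (the values permitted for n = 5).
Per l-value: l=1 → 3; l=2 → 5; l=3 → 7; l=4 → 9.
Total orbitals: 3 + 5 + 7 + 9 = 24.

24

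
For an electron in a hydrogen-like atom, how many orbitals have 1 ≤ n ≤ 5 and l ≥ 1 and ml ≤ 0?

Treat each shell separately and count matching orbitals:
n=2 → 2; n=3 → 5; n=4 → 9; n=5 → 14.
Total orbitals: 2 + 5 + 9 + 14 = 30.

30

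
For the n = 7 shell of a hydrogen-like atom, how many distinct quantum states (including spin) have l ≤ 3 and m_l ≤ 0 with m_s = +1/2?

10

With n = 7 the allowed l are 0, 1, …, 6.
Per l-value: l=0 → 1; l=1 → 2; l=2 → 3; l=3 → 4.
Orbitals: 1 + 2 + 3 + 4 = 10. With m_s fixed to a single value there is one state per orbital, giving 10 states.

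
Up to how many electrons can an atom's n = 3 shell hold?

18

A shell holds 2n² electrons: 2 × 3² = 2 × 9 = 18.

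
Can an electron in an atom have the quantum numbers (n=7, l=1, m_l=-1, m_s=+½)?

n = 7 is a positive integer. l = 1 satisfies 0 ≤ l ≤ n−1 = 6. m_l = -1 lies in the range −l … +l (here −1 … 1). m_s = +1/2 is one of ±1/2.
All four constraints are satisfied.

Yes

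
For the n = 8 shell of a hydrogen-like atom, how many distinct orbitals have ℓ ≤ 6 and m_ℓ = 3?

4

Go through ℓ = 0, …, 7 (the values permitted for n = 8).
The (ℓ, m_ℓ) pairs meeting ℓ ≤ 6 and m_ℓ = 3 give: ℓ=3 → 1; ℓ=4 → 1; ℓ=5 → 1; ℓ=6 → 1.
Total orbitals: 1 + 1 + 1 + 1 = 4.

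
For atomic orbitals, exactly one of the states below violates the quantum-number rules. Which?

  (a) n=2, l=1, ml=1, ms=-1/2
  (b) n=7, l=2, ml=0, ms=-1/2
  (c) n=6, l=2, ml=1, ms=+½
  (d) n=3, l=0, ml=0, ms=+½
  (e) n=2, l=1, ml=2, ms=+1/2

(e)

(e) has |ml| = 2 > l = 1, violating −l ≤ ml ≤ l.
The remaining sets (a), (b), (c), (d) satisfy all four rules.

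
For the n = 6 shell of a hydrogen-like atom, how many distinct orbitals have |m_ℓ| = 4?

4

Go through ℓ = 0, …, 5 (the values permitted for n = 6).
The (ℓ, m_ℓ) pairs meeting |m_ℓ| = 4 give: ℓ=4 → 2; ℓ=5 → 2.
Total orbitals: 2 + 2 = 4.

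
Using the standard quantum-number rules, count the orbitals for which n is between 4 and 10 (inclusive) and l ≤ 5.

221

Work shell by shell — for each n, count the (l, m_l) pairs that satisfy l ≤ 5:
n=4 → 16; n=5 → 25; n=6 → 36; n=7 → 36; n=8 → 36; n=9 → 36; n=10 → 36.
Total orbitals: 16 + 25 + 36 + 36 + 36 + 36 + 36 = 221.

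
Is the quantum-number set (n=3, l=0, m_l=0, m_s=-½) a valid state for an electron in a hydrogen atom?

n = 3 is a positive integer. l = 0 satisfies 0 ≤ l ≤ n−1 = 2. m_l = 0 lies in the range −l … +l (here 0). m_s = -1/2 is one of ±1/2.
All four constraints are satisfied.

Valid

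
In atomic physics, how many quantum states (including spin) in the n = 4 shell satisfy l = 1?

6

With n = 4 the allowed l are 0, 1, …, 3.
Orbitals with l = 1, by l: l=1 → 3.
Orbitals: 3. Each orbital carries two spin states, so 3 × 2 = 6 states.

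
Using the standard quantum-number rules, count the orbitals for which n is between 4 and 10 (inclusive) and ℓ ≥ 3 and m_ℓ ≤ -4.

Treat each shell separately and count matching orbitals:
n=5 → 1; n=6 → 3; n=7 → 6; n=8 → 10; n=9 → 15; n=10 → 21.
Total orbitals: 1 + 3 + 6 + 10 + 15 + 21 = 56.

56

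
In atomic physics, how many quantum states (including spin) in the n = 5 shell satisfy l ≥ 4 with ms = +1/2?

For n = 5, l ranges over 0 … 4.
Per l-value: l=4 → 9.
Orbitals: 9. With ms fixed to a single value there is one state per orbital, giving 9 states.

9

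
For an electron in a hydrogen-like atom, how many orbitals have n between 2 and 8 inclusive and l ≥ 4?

Per-shell orbital counts meeting the constraint:
n=5 → 9; n=6 → 20; n=7 → 33; n=8 → 48.
Total orbitals: 9 + 20 + 33 + 48 = 110.

110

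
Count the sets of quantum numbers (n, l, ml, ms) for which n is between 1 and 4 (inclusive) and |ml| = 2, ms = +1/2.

Work shell by shell — for each n, count the (l, ml) pairs that satisfy |ml| = 2:
n=3 → 2; n=4 → 4.
Orbitals: 2 + 4 = 6. With ms fixed to +1/2 there is one state per orbital, so 6 states.

6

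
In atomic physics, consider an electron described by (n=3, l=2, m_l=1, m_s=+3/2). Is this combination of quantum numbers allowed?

Not allowed

The spin quantum number for an electron can only be m_s = +1/2 or −1/2; m_s = +3/2 is not one of those.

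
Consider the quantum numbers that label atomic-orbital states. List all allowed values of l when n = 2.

l is an integer with 0 ≤ l ≤ n−1, so for n = 2: l = 0, 1.

0, 1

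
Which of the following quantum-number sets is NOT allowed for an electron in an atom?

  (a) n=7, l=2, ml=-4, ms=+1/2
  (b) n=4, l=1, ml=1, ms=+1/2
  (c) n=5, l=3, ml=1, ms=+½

(a) has |ml| = 4 > l = 2, violating −l ≤ ml ≤ l.
The remaining sets (b), (c) satisfy all four rules.

(a)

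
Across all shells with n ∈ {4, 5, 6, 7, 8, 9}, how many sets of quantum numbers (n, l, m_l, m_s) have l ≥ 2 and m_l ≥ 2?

Work shell by shell — for each n, count the (l, m_l) pairs that satisfy l ≥ 2 and m_l ≥ 2:
n=4 → 3; n=5 → 6; n=6 → 10; n=7 → 15; n=8 → 21; n=9 → 28.
Orbitals: 3 + 6 + 10 + 15 + 21 + 28 = 83. Including both spin states (m_s = ±1/2) gives 2 × 83 = 166 states.

166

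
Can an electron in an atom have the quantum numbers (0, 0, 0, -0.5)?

No

The principal quantum number must be a positive integer (n ≥ 1), but here n = 0.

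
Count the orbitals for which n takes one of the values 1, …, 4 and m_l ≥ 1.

For each n in the range, tally the orbitals obeying m_l ≥ 1:
n=2 → 1; n=3 → 3; n=4 → 6.
Total orbitals: 1 + 3 + 6 = 10.

10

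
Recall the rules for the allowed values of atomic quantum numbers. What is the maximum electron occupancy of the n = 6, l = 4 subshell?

18

A subshell with l = 4 has 2l+1 = 9 orbitals, each holding 2 electrons (spin ±1/2), so 9 × 2 = 18.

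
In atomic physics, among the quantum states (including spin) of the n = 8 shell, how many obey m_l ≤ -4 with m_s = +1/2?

10

Per l-value: l=4 → 1; l=5 → 2; l=6 → 3; l=7 → 4.
Orbitals: 1 + 2 + 3 + 4 = 10. With m_s fixed to a single value there is one state per orbital, giving 10 states.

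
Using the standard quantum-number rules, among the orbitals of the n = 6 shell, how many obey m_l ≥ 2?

The n = 6 shell has l = 0 through 5; check each.
Contributions: l=2 → 1; l=3 → 2; l=4 → 3; l=5 → 4.
Total orbitals: 1 + 2 + 3 + 4 = 10.

10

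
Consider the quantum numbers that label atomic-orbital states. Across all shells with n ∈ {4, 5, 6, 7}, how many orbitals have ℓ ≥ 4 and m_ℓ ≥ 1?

Per-shell orbital counts meeting the constraint:
n=5 → 4; n=6 → 9; n=7 → 15.
Total orbitals: 4 + 9 + 15 = 28.

28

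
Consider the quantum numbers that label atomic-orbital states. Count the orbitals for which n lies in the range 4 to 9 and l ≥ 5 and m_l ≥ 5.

20

Per-shell orbital counts meeting the constraint:
n=6 → 1; n=7 → 3; n=8 → 6; n=9 → 10.
Total orbitals: 1 + 3 + 6 + 10 = 20.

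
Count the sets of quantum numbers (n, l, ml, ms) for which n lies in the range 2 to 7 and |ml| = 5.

Work shell by shell — for each n, count the (l, ml) pairs that satisfy |ml| = 5:
n=6 → 2; n=7 → 4.
Orbitals: 2 + 4 = 6. Including both spin states (ms = ±1/2) gives 2 × 6 = 12 states.

12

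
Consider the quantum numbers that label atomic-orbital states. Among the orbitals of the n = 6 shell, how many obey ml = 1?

5

Go through l = 0, …, 5 (the values permitted for n = 6).
Contributions: l=1 → 1; l=2 → 1; l=3 → 1; l=4 → 1; l=5 → 1.
Total orbitals: 1 + 1 + 1 + 1 + 1 = 5.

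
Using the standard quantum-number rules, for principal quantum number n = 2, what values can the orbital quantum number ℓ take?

ℓ is an integer with 0 ≤ ℓ ≤ n−1, so for n = 2: ℓ = 0, 1.

0, 1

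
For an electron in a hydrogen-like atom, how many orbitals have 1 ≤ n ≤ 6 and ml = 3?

Go shell by shell, enumerating (l, ml) with ml = 3:
n=4 → 1; n=5 → 2; n=6 → 3.
Total orbitals: 1 + 2 + 3 = 6.

6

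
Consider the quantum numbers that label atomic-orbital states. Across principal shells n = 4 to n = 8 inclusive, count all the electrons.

Shell n has n² orbitals: 4²=16 + 5²=25 + 6²=36 + 7²=49 + 8²=64 = 190 orbitals.
Two spin states per orbital: 2 × 190 = 380 electrons.

380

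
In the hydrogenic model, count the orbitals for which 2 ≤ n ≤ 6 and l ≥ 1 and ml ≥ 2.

Count contributing orbitals for each principal shell:
n=3 → 1; n=4 → 3; n=5 → 6; n=6 → 10.
Total orbitals: 1 + 3 + 6 + 10 = 20.

20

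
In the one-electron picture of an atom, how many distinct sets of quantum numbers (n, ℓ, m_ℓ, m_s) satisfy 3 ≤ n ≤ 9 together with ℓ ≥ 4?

Per-shell orbital counts meeting the constraint:
n=5 → 9; n=6 → 20; n=7 → 33; n=8 → 48; n=9 → 65.
Orbitals: 9 + 20 + 33 + 48 + 65 = 175. Including both spin states (m_s = ±1/2) gives 2 × 175 = 350 states.

350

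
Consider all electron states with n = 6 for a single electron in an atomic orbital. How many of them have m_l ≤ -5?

2

Go through l = 0, …, 5 (the values permitted for n = 6).
The (l, m_l) pairs meeting m_l ≤ -5 give: l=5 → 1.
Orbitals: 1. Each orbital carries two spin states, so 1 × 2 = 2 states.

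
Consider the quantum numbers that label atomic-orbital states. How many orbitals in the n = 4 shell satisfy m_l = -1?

Go through l = 0, …, 3 (the values permitted for n = 4).
The (l, m_l) pairs meeting m_l = -1 give: l=1 → 1; l=2 → 1; l=3 → 1.
Total orbitals: 1 + 1 + 1 = 3.

3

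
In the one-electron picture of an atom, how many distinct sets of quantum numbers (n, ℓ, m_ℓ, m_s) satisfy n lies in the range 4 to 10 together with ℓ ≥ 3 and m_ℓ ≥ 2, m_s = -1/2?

Treat each shell separately and count matching orbitals:
n=4 → 2; n=5 → 5; n=6 → 9; n=7 → 14; n=8 → 20; n=9 → 27; n=10 → 35.
Orbitals: 2 + 5 + 9 + 14 + 20 + 27 + 35 = 112. With m_s fixed to -1/2 there is one state per orbital, so 112 states.

112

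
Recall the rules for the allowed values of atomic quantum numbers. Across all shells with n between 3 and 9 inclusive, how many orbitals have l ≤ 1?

28

Treat each shell separately and count matching orbitals:
n=3 → 4; n=4 → 4; n=5 → 4; n=6 → 4; n=7 → 4; n=8 → 4; n=9 → 4.
Total orbitals: 4 + 4 + 4 + 4 + 4 + 4 + 4 = 28.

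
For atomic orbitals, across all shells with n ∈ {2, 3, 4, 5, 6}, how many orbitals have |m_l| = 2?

For each n in the range, tally the orbitals obeying |m_l| = 2:
n=3 → 2; n=4 → 4; n=5 → 6; n=6 → 8.
Total orbitals: 2 + 4 + 6 + 8 = 20.

20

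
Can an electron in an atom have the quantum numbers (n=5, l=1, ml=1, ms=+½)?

n = 5 is a positive integer. l = 1 satisfies 0 ≤ l ≤ n−1 = 4. ml = 1 lies in the range −l … +l (here −1 … 1). ms = +1/2 is one of ±1/2.
All four constraints are satisfied.

Allowed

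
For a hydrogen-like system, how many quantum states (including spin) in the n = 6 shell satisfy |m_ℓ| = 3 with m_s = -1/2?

Per ℓ-value: ℓ=3 → 2; ℓ=4 → 2; ℓ=5 → 2.
Orbitals: 2 + 2 + 2 = 6. With m_s fixed to a single value there is one state per orbital, giving 6 states.

6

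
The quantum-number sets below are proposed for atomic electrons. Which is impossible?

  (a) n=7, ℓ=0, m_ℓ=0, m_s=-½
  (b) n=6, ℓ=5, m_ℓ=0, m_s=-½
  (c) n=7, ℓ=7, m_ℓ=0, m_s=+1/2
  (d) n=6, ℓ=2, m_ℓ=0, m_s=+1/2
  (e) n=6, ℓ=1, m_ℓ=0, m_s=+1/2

(c)

(c) has ℓ = 7 ≥ n = 7, violating 0 ≤ ℓ ≤ n−1.
The remaining sets (a), (b), (d), (e) satisfy all four rules.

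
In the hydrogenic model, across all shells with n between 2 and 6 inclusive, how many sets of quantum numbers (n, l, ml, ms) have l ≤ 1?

Go shell by shell, enumerating (l, ml) with l ≤ 1:
n=2 → 4; n=3 → 4; n=4 → 4; n=5 → 4; n=6 → 4.
Orbitals: 4 + 4 + 4 + 4 + 4 = 20. Including both spin states (ms = ±1/2) gives 2 × 20 = 40 states.

40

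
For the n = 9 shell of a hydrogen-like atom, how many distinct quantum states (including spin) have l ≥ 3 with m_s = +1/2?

72

The n = 9 shell has l = 0 through 8; check each.
The (l, m_l) pairs meeting l ≥ 3 give: l=3 → 7; l=4 → 9; l=5 → 11; l=6 → 13; l=7 → 15; l=8 → 17.
Orbitals: 7 + 9 + 11 + 13 + 15 + 17 = 72. With m_s fixed to a single value there is one state per orbital, giving 72 states.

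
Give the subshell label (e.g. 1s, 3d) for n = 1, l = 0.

1s

l = 0 corresponds to the letter 's', so the subshell is 1s.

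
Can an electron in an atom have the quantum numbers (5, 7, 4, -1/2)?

Invalid

The orbital quantum number must satisfy 0 ≤ l ≤ n−1. With n = 5 the allowed l values are 0, 1, 2, 3, 4, so l = 7 is out of range.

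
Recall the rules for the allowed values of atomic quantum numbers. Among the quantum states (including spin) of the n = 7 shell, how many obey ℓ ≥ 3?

With n = 7 the allowed ℓ are 0, 1, …, 6.
Contributions: ℓ=3 → 7; ℓ=4 → 9; ℓ=5 → 11; ℓ=6 → 13.
Orbitals: 7 + 9 + 11 + 13 = 40. Each orbital carries two spin states, so 40 × 2 = 80 states.

80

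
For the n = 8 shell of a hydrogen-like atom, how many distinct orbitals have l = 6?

Contributions: l=6 → 13.
Total orbitals: 13.

13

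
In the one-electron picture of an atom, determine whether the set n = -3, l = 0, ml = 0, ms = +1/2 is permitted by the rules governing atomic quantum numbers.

No

The principal quantum number must be a positive integer (n ≥ 1), but here n = -3.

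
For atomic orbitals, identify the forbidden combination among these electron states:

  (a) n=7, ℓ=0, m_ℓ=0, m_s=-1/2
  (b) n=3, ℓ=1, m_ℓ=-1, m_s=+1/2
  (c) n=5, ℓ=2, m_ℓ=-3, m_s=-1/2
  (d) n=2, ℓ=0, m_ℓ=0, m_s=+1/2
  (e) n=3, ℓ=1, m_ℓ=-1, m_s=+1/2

(c)

(c) has |m_ℓ| = 3 > ℓ = 2, violating −ℓ ≤ m_ℓ ≤ ℓ.
The remaining sets (a), (b), (d), (e) satisfy all four rules.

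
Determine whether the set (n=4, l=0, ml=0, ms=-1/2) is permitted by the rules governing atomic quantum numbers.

n = 4 is a positive integer. l = 0 satisfies 0 ≤ l ≤ n−1 = 3. ml = 0 lies in the range −l … +l (here 0). ms = -1/2 is one of ±1/2.
All four constraints are satisfied.

Allowed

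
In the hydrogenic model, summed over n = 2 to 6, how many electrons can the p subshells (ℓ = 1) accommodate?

A p subshell (ℓ = 1) exists for every n ≥ 2, so shells n = 2, 3, 4, 5, 6 each contribute one — 5 subshells.
Since each p subshell holds 2(2·1+1) = 6 electrons, the total is 5 × 6 = 30.

30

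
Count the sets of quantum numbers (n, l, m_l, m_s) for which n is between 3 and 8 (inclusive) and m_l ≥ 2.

Work shell by shell — for each n, count the (l, m_l) pairs that satisfy m_l ≥ 2:
n=3 → 1; n=4 → 3; n=5 → 6; n=6 → 10; n=7 → 15; n=8 → 21.
Orbitals: 1 + 3 + 6 + 10 + 15 + 21 = 56. Including both spin states (m_s = ±1/2) gives 2 × 56 = 112 states.

112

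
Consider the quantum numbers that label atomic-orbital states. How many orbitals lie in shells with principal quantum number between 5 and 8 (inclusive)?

Shell n has n² orbitals: 5²=25 + 6²=36 + 7²=49 + 8²=64 = 174 orbitals.

174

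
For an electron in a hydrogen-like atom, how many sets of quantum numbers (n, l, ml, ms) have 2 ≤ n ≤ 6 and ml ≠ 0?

Go shell by shell, enumerating (l, ml) with ml ≠ 0:
n=2 → 2; n=3 → 6; n=4 → 12; n=5 → 20; n=6 → 30.
Orbitals: 2 + 6 + 12 + 20 + 30 = 70. Including both spin states (ms = ±1/2) gives 2 × 70 = 140 states.

140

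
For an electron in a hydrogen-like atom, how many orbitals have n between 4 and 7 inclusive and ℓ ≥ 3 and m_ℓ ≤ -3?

For each n in the range, tally the orbitals obeying ℓ ≥ 3 and m_ℓ ≤ -3:
n=4 → 1; n=5 → 3; n=6 → 6; n=7 → 10.
Total orbitals: 1 + 3 + 6 + 10 = 20.

20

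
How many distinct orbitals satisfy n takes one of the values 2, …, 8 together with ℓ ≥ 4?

110

Count contributing orbitals for each principal shell:
n=5 → 9; n=6 → 20; n=7 → 33; n=8 → 48.
Total orbitals: 9 + 20 + 33 + 48 = 110.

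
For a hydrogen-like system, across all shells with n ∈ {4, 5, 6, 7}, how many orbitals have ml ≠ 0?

104

Treat each shell separately and count matching orbitals:
n=4 → 12; n=5 → 20; n=6 → 30; n=7 → 42.
Total orbitals: 12 + 20 + 30 + 42 = 104.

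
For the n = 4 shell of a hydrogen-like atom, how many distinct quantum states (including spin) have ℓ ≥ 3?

Go through ℓ = 0, …, 3 (the values permitted for n = 4).
The (ℓ, m_ℓ) pairs meeting ℓ ≥ 3 give: ℓ=3 → 7.
Orbitals: 7. Each orbital carries two spin states, so 7 × 2 = 14 states.

14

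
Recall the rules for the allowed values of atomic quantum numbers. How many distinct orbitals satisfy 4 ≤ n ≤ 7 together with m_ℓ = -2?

Go shell by shell, enumerating (ℓ, m_ℓ) with m_ℓ = -2:
n=4 → 2; n=5 → 3; n=6 → 4; n=7 → 5.
Total orbitals: 2 + 3 + 4 + 5 = 14.

14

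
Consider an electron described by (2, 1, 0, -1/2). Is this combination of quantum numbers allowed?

n = 2 is a positive integer. l = 1 satisfies 0 ≤ l ≤ n−1 = 1. ml = 0 lies in the range −l … +l (here −1 … 1). ms = -1/2 is one of ±1/2.
All four constraints are satisfied.

Yes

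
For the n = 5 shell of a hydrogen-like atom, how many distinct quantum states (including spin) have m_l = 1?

8

For n = 5, l ranges over 0 … 4.
The (l, m_l) pairs meeting m_l = 1 give: l=1 → 1; l=2 → 1; l=3 → 1; l=4 → 1.
Orbitals: 1 + 1 + 1 + 1 = 4. Each orbital carries two spin states, so 4 × 2 = 8 states.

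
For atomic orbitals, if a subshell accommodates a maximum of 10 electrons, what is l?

l = 2

2(2l+1) = 10 ⇒ 2l+1 = 5 ⇒ l = 2.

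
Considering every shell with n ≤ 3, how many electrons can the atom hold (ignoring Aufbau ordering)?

28

Total orbitals = 1² + 2² + 3² = 14. Doubling for spin gives 28 electrons.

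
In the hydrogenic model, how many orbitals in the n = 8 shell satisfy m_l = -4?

The n = 8 shell has l = 0 through 7; check each.
Orbitals with m_l = -4, by l: l=4 → 1; l=5 → 1; l=6 → 1; l=7 → 1.
Total orbitals: 1 + 1 + 1 + 1 = 4.

4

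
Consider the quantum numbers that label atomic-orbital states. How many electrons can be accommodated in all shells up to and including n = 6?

Total orbitals = 1² + 2² + 3² + 4² + 5² + 6² = 91. Doubling for spin gives 182 electrons.

182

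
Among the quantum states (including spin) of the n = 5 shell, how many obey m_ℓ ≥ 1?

20

With n = 5 the allowed ℓ are 0, 1, …, 4.
Contributions: ℓ=1 → 1; ℓ=2 → 2; ℓ=3 → 3; ℓ=4 → 4.
Orbitals: 1 + 2 + 3 + 4 = 10. Each orbital carries two spin states, so 10 × 2 = 20 states.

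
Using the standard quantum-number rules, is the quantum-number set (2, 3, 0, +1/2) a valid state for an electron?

The orbital quantum number must satisfy 0 ≤ ℓ ≤ n−1. With n = 2 the allowed ℓ values are 0, 1, so ℓ = 3 is out of range.

Not allowed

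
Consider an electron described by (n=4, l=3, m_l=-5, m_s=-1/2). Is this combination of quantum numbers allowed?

Not allowed

The magnetic quantum number must satisfy −l ≤ m_l ≤ l. With l = 3, m_l can only be -3, -2, -1, 0, 1, 2, 3, so m_l = -5 is forbidden.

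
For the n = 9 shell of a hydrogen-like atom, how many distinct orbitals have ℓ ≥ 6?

For n = 9, ℓ ranges over 0 … 8.
Contributions: ℓ=6 → 13; ℓ=7 → 15; ℓ=8 → 17.
Total orbitals: 13 + 15 + 17 = 45.

45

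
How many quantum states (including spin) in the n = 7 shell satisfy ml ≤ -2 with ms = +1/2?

15

With n = 7 the allowed l are 0, 1, …, 6.
Contributions: l=2 → 1; l=3 → 2; l=4 → 3; l=5 → 4; l=6 → 5.
Orbitals: 1 + 2 + 3 + 4 + 5 = 15. With ms fixed to a single value there is one state per orbital, giving 15 states.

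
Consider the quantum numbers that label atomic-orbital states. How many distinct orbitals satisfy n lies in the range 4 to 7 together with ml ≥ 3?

20

Per-shell orbital counts meeting the constraint:
n=4 → 1; n=5 → 3; n=6 → 6; n=7 → 10.
Total orbitals: 1 + 3 + 6 + 10 = 20.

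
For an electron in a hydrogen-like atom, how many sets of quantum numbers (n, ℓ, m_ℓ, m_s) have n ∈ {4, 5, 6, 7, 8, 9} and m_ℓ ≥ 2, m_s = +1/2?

83

Work shell by shell — for each n, count the (ℓ, m_ℓ) pairs that satisfy m_ℓ ≥ 2:
n=4 → 3; n=5 → 6; n=6 → 10; n=7 → 15; n=8 → 21; n=9 → 28.
Orbitals: 3 + 6 + 10 + 15 + 21 + 28 = 83. With m_s fixed to +1/2 there is one state per orbital, so 83 states.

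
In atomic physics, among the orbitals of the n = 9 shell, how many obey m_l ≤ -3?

21

Contributions: l=3 → 1; l=4 → 2; l=5 → 3; l=6 → 4; l=7 → 5; l=8 → 6.
Total orbitals: 1 + 2 + 3 + 4 + 5 + 6 = 21.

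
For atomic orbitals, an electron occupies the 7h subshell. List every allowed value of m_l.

The 7h subshell has l = 5, and m_l takes every integer from −l to +l. With l = 5 that gives the 11 values -5, -4, -3, -2, -1, 0, 1, 2, 3, 4, 5.

-5, -4, -3, -2, -1, 0, 1, 2, 3, 4, 5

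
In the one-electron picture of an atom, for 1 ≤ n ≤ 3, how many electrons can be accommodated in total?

28

Total orbitals = 1² + 2² + 3² = 14. Doubling for spin gives 28 electrons.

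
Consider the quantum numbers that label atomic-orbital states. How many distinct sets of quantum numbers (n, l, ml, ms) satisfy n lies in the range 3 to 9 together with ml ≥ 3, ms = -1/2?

56

Work shell by shell — for each n, count the (l, ml) pairs that satisfy ml ≥ 3:
n=4 → 1; n=5 → 3; n=6 → 6; n=7 → 10; n=8 → 15; n=9 → 21.
Orbitals: 1 + 3 + 6 + 10 + 15 + 21 = 56. With ms fixed to -1/2 there is one state per orbital, so 56 states.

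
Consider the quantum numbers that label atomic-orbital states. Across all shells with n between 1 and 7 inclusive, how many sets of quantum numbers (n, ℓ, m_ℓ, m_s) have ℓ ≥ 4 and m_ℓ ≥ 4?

20

For each n in the range, tally the orbitals obeying ℓ ≥ 4 and m_ℓ ≥ 4:
n=5 → 1; n=6 → 3; n=7 → 6.
Orbitals: 1 + 3 + 6 = 10. Including both spin states (m_s = ±1/2) gives 2 × 10 = 20 states.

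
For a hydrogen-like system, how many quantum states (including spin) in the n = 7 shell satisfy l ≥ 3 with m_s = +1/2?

For n = 7, l ranges over 0 … 6.
Orbitals with l ≥ 3, by l: l=3 → 7; l=4 → 9; l=5 → 11; l=6 → 13.
Orbitals: 7 + 9 + 11 + 13 = 40. With m_s fixed to a single value there is one state per orbital, giving 40 states.

40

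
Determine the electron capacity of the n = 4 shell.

A shell holds 2n² electrons: 2 × 4² = 2 × 16 = 32.

32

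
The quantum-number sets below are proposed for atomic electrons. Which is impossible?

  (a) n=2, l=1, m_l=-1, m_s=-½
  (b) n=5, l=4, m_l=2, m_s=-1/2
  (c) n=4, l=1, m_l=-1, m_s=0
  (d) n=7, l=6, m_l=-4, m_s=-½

(c)

(c) has m_s = 0, but an electron's spin must be ±1/2.
The remaining sets (a), (b), (d) satisfy all four rules.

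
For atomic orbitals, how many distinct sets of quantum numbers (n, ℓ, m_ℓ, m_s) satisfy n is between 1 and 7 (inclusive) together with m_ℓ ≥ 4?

Treat each shell separately and count matching orbitals:
n=5 → 1; n=6 → 3; n=7 → 6.
Orbitals: 1 + 3 + 6 = 10. Including both spin states (m_s = ±1/2) gives 2 × 10 = 20 states.

20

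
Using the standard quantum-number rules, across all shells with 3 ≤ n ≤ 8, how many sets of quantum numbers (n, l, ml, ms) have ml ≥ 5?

20

Go shell by shell, enumerating (l, ml) with ml ≥ 5:
n=6 → 1; n=7 → 3; n=8 → 6.
Orbitals: 1 + 3 + 6 = 10. Including both spin states (ms = ±1/2) gives 2 × 10 = 20 states.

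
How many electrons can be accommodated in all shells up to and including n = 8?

Total orbitals = 1² + 2² + 3² + 4² + 5² + 6² + 7² + 8² = 204. Doubling for spin gives 408 electrons.

408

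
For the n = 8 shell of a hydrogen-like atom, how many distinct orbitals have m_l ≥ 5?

6

For n = 8, l ranges over 0 … 7.
Contributions: l=5 → 1; l=6 → 2; l=7 → 3.
Total orbitals: 1 + 2 + 3 = 6.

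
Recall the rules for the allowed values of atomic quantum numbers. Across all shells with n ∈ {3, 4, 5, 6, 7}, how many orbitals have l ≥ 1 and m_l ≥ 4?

10

For each n in the range, tally the orbitals obeying l ≥ 1 and m_l ≥ 4:
n=5 → 1; n=6 → 3; n=7 → 6.
Total orbitals: 1 + 3 + 6 = 10.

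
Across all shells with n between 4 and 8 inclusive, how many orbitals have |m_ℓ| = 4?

20

Treat each shell separately and count matching orbitals:
n=5 → 2; n=6 → 4; n=7 → 6; n=8 → 8.
Total orbitals: 2 + 4 + 6 + 8 = 20.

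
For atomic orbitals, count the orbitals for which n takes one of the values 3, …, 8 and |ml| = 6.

6

Count contributing orbitals for each principal shell:
n=7 → 2; n=8 → 4.
Total orbitals: 2 + 4 = 6.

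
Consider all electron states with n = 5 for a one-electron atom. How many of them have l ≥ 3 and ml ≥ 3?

6

For n = 5, l ranges over 0 … 4.
The (l, ml) pairs meeting l ≥ 3 and ml ≥ 3 give: l=3 → 1; l=4 → 2.
Orbitals: 1 + 2 = 3. Each orbital carries two spin states, so 3 × 2 = 6 states.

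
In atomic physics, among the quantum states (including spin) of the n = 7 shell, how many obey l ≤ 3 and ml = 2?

Contributions: l=2 → 1; l=3 → 1.
Orbitals: 1 + 1 = 2. Each orbital carries two spin states, so 2 × 2 = 4 states.

4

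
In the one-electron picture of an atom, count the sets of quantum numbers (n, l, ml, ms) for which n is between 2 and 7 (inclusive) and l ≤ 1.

48

Count contributing orbitals for each principal shell:
n=2 → 4; n=3 → 4; n=4 → 4; n=5 → 4; n=6 → 4; n=7 → 4.
Orbitals: 4 + 4 + 4 + 4 + 4 + 4 = 24. Including both spin states (ms = ±1/2) gives 2 × 24 = 48 states.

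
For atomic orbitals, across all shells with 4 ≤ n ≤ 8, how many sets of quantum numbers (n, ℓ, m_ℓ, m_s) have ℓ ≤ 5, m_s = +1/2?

149

Per-shell orbital counts meeting the constraint:
n=4 → 16; n=5 → 25; n=6 → 36; n=7 → 36; n=8 → 36.
Orbitals: 16 + 25 + 36 + 36 + 36 = 149. With m_s fixed to +1/2 there is one state per orbital, so 149 states.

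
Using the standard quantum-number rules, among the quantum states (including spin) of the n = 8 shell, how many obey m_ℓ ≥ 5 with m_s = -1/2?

Go through ℓ = 0, …, 7 (the values permitted for n = 8).
The (ℓ, m_ℓ) pairs meeting m_ℓ ≥ 5 give: ℓ=5 → 1; ℓ=6 → 2; ℓ=7 → 3.
Orbitals: 1 + 2 + 3 = 6. With m_s fixed to a single value there is one state per orbital, giving 6 states.

6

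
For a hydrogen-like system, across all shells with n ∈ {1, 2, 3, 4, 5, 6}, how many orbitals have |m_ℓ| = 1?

30

Count contributing orbitals for each principal shell:
n=2 → 2; n=3 → 4; n=4 → 6; n=5 → 8; n=6 → 10.
Total orbitals: 2 + 4 + 6 + 8 + 10 = 30.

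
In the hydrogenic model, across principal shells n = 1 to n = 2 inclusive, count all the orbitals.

5

Shell n has n² orbitals: 1²=1 + 2²=4 = 5 orbitals.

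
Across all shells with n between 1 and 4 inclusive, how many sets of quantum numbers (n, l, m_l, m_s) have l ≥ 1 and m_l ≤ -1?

20

Go shell by shell, enumerating (l, m_l) with l ≥ 1 and m_l ≤ -1:
n=2 → 1; n=3 → 3; n=4 → 6.
Orbitals: 1 + 3 + 6 = 10. Including both spin states (m_s = ±1/2) gives 2 × 10 = 20 states.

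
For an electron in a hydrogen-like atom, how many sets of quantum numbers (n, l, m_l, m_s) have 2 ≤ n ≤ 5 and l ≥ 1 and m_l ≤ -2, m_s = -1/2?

Count contributing orbitals for each principal shell:
n=3 → 1; n=4 → 3; n=5 → 6.
Orbitals: 1 + 3 + 6 = 10. With m_s fixed to -1/2 there is one state per orbital, so 10 states.

10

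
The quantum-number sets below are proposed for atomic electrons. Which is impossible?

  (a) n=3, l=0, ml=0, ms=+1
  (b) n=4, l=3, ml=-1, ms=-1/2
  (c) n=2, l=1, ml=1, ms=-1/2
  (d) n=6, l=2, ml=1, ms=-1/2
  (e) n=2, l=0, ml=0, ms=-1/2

(a)

(a) has ms = +1, but an electron's spin must be ±1/2.
The remaining sets (b), (c), (d), (e) satisfy all four rules.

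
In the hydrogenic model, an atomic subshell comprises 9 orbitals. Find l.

2l+1 = 9 gives l = 4.

l = 4 (g)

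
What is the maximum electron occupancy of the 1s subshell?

A subshell with l = 0 has 2l+1 = 1 orbital, each holding 2 electrons (spin ±1/2), so 1 × 2 = 2.

2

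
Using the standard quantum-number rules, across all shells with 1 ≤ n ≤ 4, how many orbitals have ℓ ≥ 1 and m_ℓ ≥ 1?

10

Count contributing orbitals for each principal shell:
n=2 → 1; n=3 → 3; n=4 → 6.
Total orbitals: 1 + 3 + 6 = 10.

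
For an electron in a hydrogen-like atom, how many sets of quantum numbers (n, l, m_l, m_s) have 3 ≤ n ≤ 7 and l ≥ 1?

Treat each shell separately and count matching orbitals:
n=3 → 8; n=4 → 15; n=5 → 24; n=6 → 35; n=7 → 48.
Orbitals: 8 + 15 + 24 + 35 + 48 = 130. Including both spin states (m_s = ±1/2) gives 2 × 130 = 260 states.

260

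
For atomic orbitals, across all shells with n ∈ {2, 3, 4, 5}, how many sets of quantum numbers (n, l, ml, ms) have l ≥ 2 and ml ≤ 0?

44

Go shell by shell, enumerating (l, ml) with l ≥ 2 and ml ≤ 0:
n=3 → 3; n=4 → 7; n=5 → 12.
Orbitals: 3 + 7 + 12 = 22. Including both spin states (ms = ±1/2) gives 2 × 22 = 44 states.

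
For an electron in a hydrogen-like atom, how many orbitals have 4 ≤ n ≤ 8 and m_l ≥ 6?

Treat each shell separately and count matching orbitals:
n=7 → 1; n=8 → 3.
Total orbitals: 1 + 3 = 4.

4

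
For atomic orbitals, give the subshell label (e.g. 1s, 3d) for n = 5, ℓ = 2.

5d

ℓ = 2 corresponds to the letter 'd', so the subshell is 5d.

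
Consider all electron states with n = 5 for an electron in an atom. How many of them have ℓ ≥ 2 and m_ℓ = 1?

6

For n = 5, ℓ ranges over 0 … 4.
Orbitals with ℓ ≥ 2 and m_ℓ = 1, by ℓ: ℓ=2 → 1; ℓ=3 → 1; ℓ=4 → 1.
Orbitals: 1 + 1 + 1 = 3. Each orbital carries two spin states, so 3 × 2 = 6 states.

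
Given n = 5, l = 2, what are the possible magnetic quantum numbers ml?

-2, -1, 0, 1, 2

ml takes every integer from −l to +l. With l = 2 that gives the 5 values -2, -1, 0, 1, 2.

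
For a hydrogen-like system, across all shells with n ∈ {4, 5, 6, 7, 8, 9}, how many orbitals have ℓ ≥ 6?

For each n in the range, tally the orbitals obeying ℓ ≥ 6:
n=7 → 13; n=8 → 28; n=9 → 45.
Total orbitals: 13 + 28 + 45 = 86.

86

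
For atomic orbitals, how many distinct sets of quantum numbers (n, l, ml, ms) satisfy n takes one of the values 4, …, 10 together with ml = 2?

Per-shell orbital counts meeting the constraint:
n=4 → 2; n=5 → 3; n=6 → 4; n=7 → 5; n=8 → 6; n=9 → 7; n=10 → 8.
Orbitals: 2 + 3 + 4 + 5 + 6 + 7 + 8 = 35. Including both spin states (ms = ±1/2) gives 2 × 35 = 70 states.

70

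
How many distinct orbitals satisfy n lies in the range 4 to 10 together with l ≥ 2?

343

Work shell by shell — for each n, count the (l, ml) pairs that satisfy l ≥ 2:
n=4 → 12; n=5 → 21; n=6 → 32; n=7 → 45; n=8 → 60; n=9 → 77; n=10 → 96.
Total orbitals: 12 + 21 + 32 + 45 + 60 + 77 + 96 = 343.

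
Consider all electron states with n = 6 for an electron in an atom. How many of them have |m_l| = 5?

The n = 6 shell has l = 0 through 5; check each.
Orbitals with |m_l| = 5, by l: l=5 → 2.
Orbitals: 2. Each orbital carries two spin states, so 2 × 2 = 4 states.

4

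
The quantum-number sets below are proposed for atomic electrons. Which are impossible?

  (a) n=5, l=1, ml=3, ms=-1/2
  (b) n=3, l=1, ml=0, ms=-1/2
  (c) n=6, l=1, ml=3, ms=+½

(a) has |ml| = 3 > l = 1, violating −l ≤ ml ≤ l.
(c) has |ml| = 3 > l = 1, violating −l ≤ ml ≤ l.
The remaining set (b) satisfies all four rules.

(a) and (c)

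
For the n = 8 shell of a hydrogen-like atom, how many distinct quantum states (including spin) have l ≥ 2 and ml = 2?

12

Orbitals with l ≥ 2 and ml = 2, by l: l=2 → 1; l=3 → 1; l=4 → 1; l=5 → 1; l=6 → 1; l=7 → 1.
Orbitals: 1 + 1 + 1 + 1 + 1 + 1 = 6. Each orbital carries two spin states, so 6 × 2 = 12 states.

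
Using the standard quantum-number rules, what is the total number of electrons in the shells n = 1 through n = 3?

Shell n has n² orbitals: 1²=1 + 2²=4 + 3²=9 = 14 orbitals.
Two spin states per orbital: 2 × 14 = 28 electrons.

28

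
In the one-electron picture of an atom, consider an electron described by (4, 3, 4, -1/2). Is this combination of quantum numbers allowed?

The magnetic quantum number must satisfy −ℓ ≤ m_ℓ ≤ ℓ. With ℓ = 3, m_ℓ can only be -3, -2, -1, 0, 1, 2, 3, so m_ℓ = 4 is forbidden.

Not allowed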